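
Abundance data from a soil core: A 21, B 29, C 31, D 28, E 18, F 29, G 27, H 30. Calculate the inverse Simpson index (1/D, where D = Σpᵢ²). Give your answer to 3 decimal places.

7.794

Total N = 21+29+31+28+18+29+27+30 = 213, so the proportions are 0.0985915, 0.1361502, 0.1455399, 0.1314554, 0.084507, 0.1361502, 0.1267606, 0.1408451 (working shown to 7 dp, full precision carried).
D = 0.0985915² + 0.1361502² + 0.1455399² + 0.1314554² + 0.084507² + 0.1361502² + 0.1267606² + 0.1408451² = 0.0097203 + 0.0185369 + 0.0211819 + 0.0172805 + 0.0071414 + 0.0185369 + 0.0160682 + 0.0198373 = 0.1283035.
So 1/D = 7.79402, i.e. 7.794 to 3 decimal places.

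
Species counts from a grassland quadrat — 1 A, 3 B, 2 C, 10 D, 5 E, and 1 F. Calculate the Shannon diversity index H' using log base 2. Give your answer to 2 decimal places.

2.11

Total N = 1+3+2+10+5+1 = 22, so the proportions are 0.0455, 0.1364, 0.0909, 0.4545, 0.2273, 0.0455 (working shown to 4 dp, full precision carried).
Each pᵢ log₂ pᵢ term: 0.0455×(-4.4594)=-0.2027, 0.1364×(-2.8745)=-0.3920, 0.0909×(-3.4594)=-0.3145, 0.4545×(-1.1375)=-0.5170, 0.2273×(-2.1375)=-0.4858, 0.0455×(-4.4594)=-0.2027.
Sum = -2.1147, so H' = 2.11.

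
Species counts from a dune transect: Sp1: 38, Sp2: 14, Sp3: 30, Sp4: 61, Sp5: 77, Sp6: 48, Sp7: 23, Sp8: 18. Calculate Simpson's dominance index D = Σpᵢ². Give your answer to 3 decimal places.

Total N = 38+14+30+61+77+48+23+18 = 309, so the proportions are 0.12298, 0.04531, 0.09709, 0.19741, 0.24919, 0.15534, 0.07443, 0.05825 (working shown to 5 dp, full precision carried).
D = 0.12298² + 0.04531² + 0.09709² + 0.19741² + 0.24919² + 0.15534² + 0.07443² + 0.05825² = 0.01512 + 0.00205 + 0.00943 + 0.03897 + 0.06210 + 0.02413 + 0.00554 + 0.00339 = 0.16073.
To 3 decimal places, D = 0.161.

0.161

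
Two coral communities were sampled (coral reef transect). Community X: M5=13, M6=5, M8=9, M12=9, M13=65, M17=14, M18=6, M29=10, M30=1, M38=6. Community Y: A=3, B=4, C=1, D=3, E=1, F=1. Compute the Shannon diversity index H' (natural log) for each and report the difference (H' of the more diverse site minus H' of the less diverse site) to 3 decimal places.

Community X: N=138, proportions 0.094203, 0.036232, 0.065217, 0.065217, 0.471014, 0.101449, 0.043478, 0.072464, 0.007246, 0.043478, giving H' = 1.784134 (working shown to 6 dp, full precision carried).
Community Y: N=13, proportions 0.230769, 0.307692, 0.076923, 0.230769, 0.076923, 0.076923, giving H' = 1.631345.
Difference = |1.784134 − 1.631345| = 0.152789, i.e. 0.153 to 3 decimal places.

0.153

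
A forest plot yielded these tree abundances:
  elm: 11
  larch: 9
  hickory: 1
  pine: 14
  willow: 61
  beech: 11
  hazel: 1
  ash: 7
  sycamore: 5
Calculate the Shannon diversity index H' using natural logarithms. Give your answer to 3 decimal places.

Total N = 11+9+1+14+61+11+1+7+5 = 120, so the proportions are 0.09167, 0.075, 0.00833, 0.11667, 0.50833, 0.09167, 0.00833, 0.05833, 0.04167 (working shown to 5 dp, full precision carried).
Each pᵢ ln pᵢ term: 0.09167×(-2.38960)=-0.21905, 0.075×(-2.59027)=-0.19427, 0.00833×(-4.78749)=-0.03990, 0.11667×(-2.14843)=-0.25065, 0.50833×(-0.67662)=-0.34395, 0.09167×(-2.38960)=-0.21905, 0.00833×(-4.78749)=-0.03990, 0.05833×(-2.84158)=-0.16576, 0.04167×(-3.17805)=-0.13242.
Sum = -1.60493, so H' = 1.605.

1.605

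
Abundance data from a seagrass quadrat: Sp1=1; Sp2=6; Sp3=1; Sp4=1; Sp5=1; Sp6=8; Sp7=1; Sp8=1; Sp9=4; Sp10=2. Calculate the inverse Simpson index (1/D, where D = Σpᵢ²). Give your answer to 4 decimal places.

5.3651

Total N = 1+6+1+1+1+8+1+1+4+2 = 26, so the proportions are 0.03846154, 0.23076923, 0.03846154, 0.03846154, 0.03846154, 0.30769231, 0.03846154, 0.03846154, 0.15384615, 0.07692308 (working shown to 8 dp, full precision carried).
D = 0.03846154² + 0.23076923² + 0.03846154² + 0.03846154² + 0.03846154² + 0.30769231² + 0.03846154² + 0.03846154² + 0.15384615² + 0.07692308² = 0.00147929 + 0.05325444 + 0.00147929 + 0.00147929 + 0.00147929 + 0.09467456 + 0.00147929 + 0.00147929 + 0.02366864 + 0.00591716 = 0.18639053.
So 1/D = 5.365079, i.e. 5.3651 to 4 decimal places.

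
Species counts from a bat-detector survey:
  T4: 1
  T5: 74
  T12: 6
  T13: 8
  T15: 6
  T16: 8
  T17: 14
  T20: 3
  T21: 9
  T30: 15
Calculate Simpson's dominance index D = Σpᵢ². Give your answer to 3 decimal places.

Total N = 1+74+6+8+6+8+14+3+9+15 = 144, so the proportions are 0.00694, 0.51389, 0.04167, 0.05556, 0.04167, 0.05556, 0.09722, 0.02083, 0.0625, 0.10417 (working shown to 5 dp, full precision carried).
D = 0.00694² + 0.51389² + 0.04167² + 0.05556² + 0.04167² + 0.05556² + 0.09722² + 0.02083² + 0.0625² + 0.10417² = 0.00005 + 0.26408 + 0.00174 + 0.00309 + 0.00174 + 0.00309 + 0.00945 + 0.00043 + 0.00391 + 0.01085 = 0.29842.
To 3 decimal places, D = 0.298.

0.298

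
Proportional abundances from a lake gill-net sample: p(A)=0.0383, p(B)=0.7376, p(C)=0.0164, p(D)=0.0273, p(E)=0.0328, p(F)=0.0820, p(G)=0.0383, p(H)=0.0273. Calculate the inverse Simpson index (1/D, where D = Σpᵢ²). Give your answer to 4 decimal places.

1.7968

D = 0.0383² + 0.7376² + 0.0164² + 0.0273² + 0.0328² + 0.082² + 0.0383² + 0.0273² = 0.0014669 + 0.5440538 + 0.0002690 + 0.0007453 + 0.0010758 + 0.0067240 + 0.0014669 + 0.0007453 = 0.5565469 (working shown to 7 dp, full precision carried).
So 1/D = 1.796794, i.e. 1.7968 to 4 decimal places.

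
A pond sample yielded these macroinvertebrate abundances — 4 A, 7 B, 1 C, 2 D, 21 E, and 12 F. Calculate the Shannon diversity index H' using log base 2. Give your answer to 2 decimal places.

Total N = 4+7+1+2+21+12 = 47, so the proportions are 0.0851, 0.1489, 0.0213, 0.0426, 0.4468, 0.2553 (working shown to 4 dp, full precision carried).
Each pᵢ log₂ pᵢ term: 0.0851×(-3.5546)=-0.3025, 0.1489×(-2.7472)=-0.4092, 0.0213×(-5.5546)=-0.1182, 0.0426×(-4.5546)=-0.1938, 0.4468×(-1.1623)=-0.5193, 0.2553×(-1.9696)=-0.5029.
Sum = -2.0459, so H' = 2.05.

2.05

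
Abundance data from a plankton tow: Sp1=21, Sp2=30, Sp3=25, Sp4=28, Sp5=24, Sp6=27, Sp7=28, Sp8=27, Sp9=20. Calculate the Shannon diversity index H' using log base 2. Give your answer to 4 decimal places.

Total N = 21+30+25+28+24+27+28+27+20 = 230, so the proportions are 0.091304, 0.130435, 0.108696, 0.121739, 0.104348, 0.117391, 0.121739, 0.117391, 0.086957 (working shown to 6 dp, full precision carried).
Each pᵢ log₂ pᵢ term: 0.091304×(-3.453173)=-0.315290, 0.130435×(-2.938599)=-0.383296, 0.108696×(-3.201634)=-0.348004, 0.121739×(-3.038135)=-0.369860, 0.104348×(-3.260528)=-0.340229, 0.117391×(-3.090603)=-0.362810, 0.121739×(-3.038135)=-0.369860, 0.117391×(-3.090603)=-0.362810, 0.086957×(-3.523562)=-0.306397.
Sum = -3.158554, so H' = 3.1586.

3.1586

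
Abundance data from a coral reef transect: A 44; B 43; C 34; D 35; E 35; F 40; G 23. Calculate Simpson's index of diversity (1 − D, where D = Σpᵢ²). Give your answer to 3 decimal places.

Total N = 44+43+34+35+35+40+23 = 254, so the proportions are 0.17323, 0.16929, 0.13386, 0.1378, 0.1378, 0.15748, 0.09055 (working shown to 5 dp, full precision carried).
D = 0.17323² + 0.16929² + 0.13386² + 0.1378² + 0.1378² + 0.15748² + 0.09055² = 0.03001 + 0.02866 + 0.01792 + 0.01899 + 0.01899 + 0.02480 + 0.00820 = 0.14756.
So 1 − D = 0.85244, i.e. 0.852 to 3 decimal places.

0.852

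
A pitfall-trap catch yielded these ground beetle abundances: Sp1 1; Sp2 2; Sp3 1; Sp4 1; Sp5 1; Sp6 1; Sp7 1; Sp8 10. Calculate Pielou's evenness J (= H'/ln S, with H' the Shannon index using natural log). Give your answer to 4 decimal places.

0.7378

Total N = 1+2+1+1+1+1+1+10 = 18, so the proportions are 0.055556, 0.111111, 0.055556, 0.055556, 0.055556, 0.055556, 0.055556, 0.555556 (working shown to 6 dp, full precision carried).
H' = −Σ pᵢ ln pᵢ = −((-0.160576) + (-0.244136) + (-0.160576) + (-0.160576) + (-0.160576) + (-0.160576) + (-0.160576) + (-0.326548)) = 1.534141.
With S = 8 species, ln S = 2.079442, so J = 1.534141/2.079442 = 0.737766, i.e. 0.7378 to 4 decimal places.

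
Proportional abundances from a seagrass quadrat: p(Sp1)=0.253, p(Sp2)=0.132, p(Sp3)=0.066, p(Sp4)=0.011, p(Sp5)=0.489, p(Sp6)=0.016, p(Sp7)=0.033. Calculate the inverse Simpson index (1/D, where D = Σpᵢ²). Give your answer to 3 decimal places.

3.064

D = 0.253² + 0.132² + 0.066² + 0.011² + 0.489² + 0.016² + 0.033² = 0.064009 + 0.017424 + 0.004356 + 0.000121 + 0.239121 + 0.000256 + 0.001089 = 0.326376 (working shown to 6 dp, full precision carried).
So 1/D = 3.06395, i.e. 3.064 to 3 decimal places.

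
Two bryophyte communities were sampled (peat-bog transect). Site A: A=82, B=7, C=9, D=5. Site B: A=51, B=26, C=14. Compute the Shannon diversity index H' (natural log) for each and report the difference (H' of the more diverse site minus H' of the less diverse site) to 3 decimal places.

0.246

Site A: N=103, proportions 0.796117, 0.067961, 0.087379, 0.048544, giving H' = 0.724102 (working shown to 6 dp, full precision carried).
Site B: N=91, proportions 0.56044, 0.285714, 0.153846, giving H' = 0.970415.
Difference = |0.724102 − 0.970415| = 0.246313, i.e. 0.246 to 3 decimal places.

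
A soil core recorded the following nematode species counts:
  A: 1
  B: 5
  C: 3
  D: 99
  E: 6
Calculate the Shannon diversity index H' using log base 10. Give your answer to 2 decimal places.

Total N = 1+5+3+99+6 = 114, so the proportions are 0.0088, 0.0439, 0.0263, 0.8684, 0.0526 (working shown to 4 dp, full precision carried).
Each pᵢ log₁₀ pᵢ term: 0.0088×(-2.0569)=-0.0180, 0.0439×(-1.3579)=-0.0596, 0.0263×(-1.5798)=-0.0416, 0.8684×(-0.0613)=-0.0532, 0.0526×(-1.2788)=-0.0673.
Sum = -0.2397, so H' = 0.24.

0.24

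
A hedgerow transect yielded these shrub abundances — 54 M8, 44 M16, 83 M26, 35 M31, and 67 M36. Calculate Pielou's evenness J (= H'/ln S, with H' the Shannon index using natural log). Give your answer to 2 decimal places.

0.97

Total N = 54+44+83+35+67 = 283, so the proportions are 0.1908, 0.1555, 0.2933, 0.1237, 0.2367 (working shown to 4 dp, full precision carried).
H' = −Σ pᵢ ln pᵢ = −((-0.3161) + (-0.2894) + (-0.3597) + (-0.2585) + (-0.3411)) = 1.5648.
With S = 5 species, ln S = 1.6094, so J = 1.5648/1.6094 = 0.9723, i.e. 0.97 to 2 decimal places.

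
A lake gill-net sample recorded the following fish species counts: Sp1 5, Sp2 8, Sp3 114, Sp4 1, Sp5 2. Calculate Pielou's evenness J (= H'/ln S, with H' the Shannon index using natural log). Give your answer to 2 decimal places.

0.32

Total N = 5+8+114+1+2 = 130, so the proportions are 0.0385, 0.0615, 0.8769, 0.0077, 0.0154 (working shown to 4 dp, full precision carried).
H' = −Σ pᵢ ln pᵢ = −((-0.1253) + (-0.1716) + (-0.1152) + (-0.0374) + (-0.0642)) = 0.5137.
With S = 5 species, ln S = 1.6094, so J = 0.5137/1.6094 = 0.3192, i.e. 0.32 to 2 decimal places.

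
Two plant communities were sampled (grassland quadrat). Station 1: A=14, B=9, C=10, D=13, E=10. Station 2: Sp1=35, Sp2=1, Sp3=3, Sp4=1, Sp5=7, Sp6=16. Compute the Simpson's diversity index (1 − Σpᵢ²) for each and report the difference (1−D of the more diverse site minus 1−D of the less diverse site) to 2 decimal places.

0.18

Station 1: N=56, proportions 0.25, 0.1607, 0.1786, 0.2321, 0.1786, giving 1−D = 0.7940 (working shown to 4 dp, full precision carried).
Station 2: N=63, proportions 0.5556, 0.0159, 0.0476, 0.0159, 0.1111, 0.254, giving 1−D = 0.6117.
Difference = |0.7940 − 0.6117| = 0.1823, i.e. 0.18 to 2 decimal places.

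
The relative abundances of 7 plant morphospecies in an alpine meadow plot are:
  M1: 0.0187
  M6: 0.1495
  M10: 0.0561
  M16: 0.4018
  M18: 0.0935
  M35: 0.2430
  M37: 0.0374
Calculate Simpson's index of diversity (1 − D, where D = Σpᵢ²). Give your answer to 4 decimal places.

D = 0.0187² + 0.1495² + 0.0561² + 0.4018² + 0.0935² + 0.243² + 0.0374² = 0.000350 + 0.022350 + 0.003147 + 0.161443 + 0.008742 + 0.059049 + 0.001399 = 0.256480 (working shown to 6 dp, full precision carried).
So 1 − D = 0.743520, i.e. 0.7435 to 4 decimal places.

0.7435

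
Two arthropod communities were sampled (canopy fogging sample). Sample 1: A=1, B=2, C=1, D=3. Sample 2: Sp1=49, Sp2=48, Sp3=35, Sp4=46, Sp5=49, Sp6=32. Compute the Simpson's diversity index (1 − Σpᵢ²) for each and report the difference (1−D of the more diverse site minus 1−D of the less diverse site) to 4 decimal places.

0.1351

Sample 1: N=7, proportions 0.142857, 0.285714, 0.142857, 0.428571, giving 1−D = 0.693878 (working shown to 6 dp, full precision carried).
Sample 2: N=259, proportions 0.189189, 0.185328, 0.135135, 0.177606, 0.189189, 0.123552, giving 1−D = 0.828998.
Difference = |0.693878 − 0.828998| = 0.135120, i.e. 0.1351 to 4 decimal places.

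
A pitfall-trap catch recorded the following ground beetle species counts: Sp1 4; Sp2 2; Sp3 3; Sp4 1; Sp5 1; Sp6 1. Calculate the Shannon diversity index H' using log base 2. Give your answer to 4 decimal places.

Total N = 4+2+3+1+1+1 = 12, so the proportions are 0.333333, 0.166667, 0.25, 0.083333, 0.083333, 0.083333 (working shown to 6 dp, full precision carried).
Each pᵢ log₂ pᵢ term: 0.333333×(-1.584963)=-0.528321, 0.166667×(-2.584963)=-0.430827, 0.25×(-2.000000)=-0.500000, 0.083333×(-3.584963)=-0.298747, 0.083333×(-3.584963)=-0.298747, 0.083333×(-3.584963)=-0.298747.
Sum = -2.355389, so H' = 2.3554.

2.3554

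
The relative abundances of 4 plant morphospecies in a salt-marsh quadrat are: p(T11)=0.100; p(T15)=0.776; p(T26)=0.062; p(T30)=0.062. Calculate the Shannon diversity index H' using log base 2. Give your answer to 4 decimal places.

1.1135

Each pᵢ log₂ pᵢ term (working shown to 6 dp, full precision carried): 0.1×(-3.321928)=-0.332193, 0.776×(-0.365871)=-0.283916, 0.062×(-4.011588)=-0.248718, 0.062×(-4.011588)=-0.248718.
Sum = -1.113546, so H' = 1.1135.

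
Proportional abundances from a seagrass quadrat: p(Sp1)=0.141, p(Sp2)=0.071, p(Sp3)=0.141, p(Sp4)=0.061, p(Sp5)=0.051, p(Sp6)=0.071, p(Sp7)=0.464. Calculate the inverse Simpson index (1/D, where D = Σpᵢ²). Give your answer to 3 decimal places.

3.684

D = 0.141² + 0.071² + 0.141² + 0.061² + 0.051² + 0.071² + 0.464² = 0.0198810 + 0.0050410 + 0.0198810 + 0.0037210 + 0.0026010 + 0.0050410 + 0.2152960 = 0.2714620 (working shown to 7 dp, full precision carried).
So 1/D = 3.68376, i.e. 3.684 to 3 decimal places.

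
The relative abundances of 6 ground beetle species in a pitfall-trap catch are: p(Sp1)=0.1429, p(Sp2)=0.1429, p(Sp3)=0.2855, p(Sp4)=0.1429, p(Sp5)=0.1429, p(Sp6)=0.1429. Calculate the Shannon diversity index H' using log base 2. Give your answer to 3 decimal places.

Each pᵢ log₂ pᵢ term (working shown to 5 dp, full precision carried): 0.1429×(-2.80692)=-0.40111, 0.1429×(-2.80692)=-0.40111, 0.2855×(-1.80844)=-0.51631, 0.1429×(-2.80692)=-0.40111, 0.1429×(-2.80692)=-0.40111, 0.1429×(-2.80692)=-0.40111.
Sum = -2.52185, so H' = 2.522.

2.522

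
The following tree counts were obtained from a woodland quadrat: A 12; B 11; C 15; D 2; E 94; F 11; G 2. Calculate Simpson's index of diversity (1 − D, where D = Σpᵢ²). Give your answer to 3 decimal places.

Total N = 12+11+15+2+94+11+2 = 147, so the proportions are 0.08163, 0.07483, 0.10204, 0.01361, 0.63946, 0.07483, 0.01361 (working shown to 5 dp, full precision carried).
D = 0.08163² + 0.07483² + 0.10204² + 0.01361² + 0.63946² + 0.07483² + 0.01361² = 0.00666 + 0.00560 + 0.01041 + 0.00019 + 0.40890 + 0.00560 + 0.00019 = 0.43755.
So 1 − D = 0.56245, i.e. 0.562 to 3 decimal places.

0.562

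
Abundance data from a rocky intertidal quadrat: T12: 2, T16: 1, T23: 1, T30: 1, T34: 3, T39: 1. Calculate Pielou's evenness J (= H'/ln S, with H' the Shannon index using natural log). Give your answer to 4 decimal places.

Total N = 2+1+1+1+3+1 = 9, so the proportions are 0.222222, 0.111111, 0.111111, 0.111111, 0.333333, 0.111111 (working shown to 6 dp, full precision carried).
H' = −Σ pᵢ ln pᵢ = −((-0.334239) + (-0.244136) + (-0.244136) + (-0.244136) + (-0.366204) + (-0.244136)) = 1.676988.
With S = 6 species, ln S = 1.791759, so J = 1.676988/1.791759 = 0.935945, i.e. 0.9359 to 4 decimal places.

0.9359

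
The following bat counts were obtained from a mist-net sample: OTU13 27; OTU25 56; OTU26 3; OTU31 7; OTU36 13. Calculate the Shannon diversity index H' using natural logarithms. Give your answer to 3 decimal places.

Total N = 27+56+3+7+13 = 106, so the proportions are 0.25472, 0.5283, 0.0283, 0.06604, 0.12264 (working shown to 5 dp, full precision carried).
Each pᵢ ln pᵢ term: 0.25472×(-1.36760)=-0.34835, 0.5283×(-0.63809)=-0.33710, 0.0283×(-3.56483)=-0.10089, 0.06604×(-2.71753)=-0.17946, 0.12264×(-2.09849)=-0.25736.
Sum = -1.22317, so H' = 1.223.

1.223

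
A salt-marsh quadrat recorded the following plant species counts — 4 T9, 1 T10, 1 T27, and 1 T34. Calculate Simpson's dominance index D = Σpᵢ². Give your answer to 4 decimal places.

0.3878

Total N = 4+1+1+1 = 7, so the proportions are 0.571429, 0.142857, 0.142857, 0.142857 (working shown to 6 dp, full precision carried).
D = 0.571429² + 0.142857² + 0.142857² + 0.142857² = 0.326531 + 0.020408 + 0.020408 + 0.020408 = 0.387755.
To 4 decimal places, D = 0.3878.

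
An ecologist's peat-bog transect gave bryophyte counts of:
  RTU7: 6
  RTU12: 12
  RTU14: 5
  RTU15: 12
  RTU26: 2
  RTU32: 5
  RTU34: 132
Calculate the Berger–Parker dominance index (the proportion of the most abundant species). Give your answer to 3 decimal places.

0.759

Total N = 6+12+5+12+2+5+132 = 174, so the proportions are 0.03448, 0.06897, 0.02874, 0.06897, 0.01149, 0.02874, 0.75862 (working shown to 5 dp, full precision carried).
The largest proportion is 0.75862, i.e. d = 0.759 to 3 decimal places.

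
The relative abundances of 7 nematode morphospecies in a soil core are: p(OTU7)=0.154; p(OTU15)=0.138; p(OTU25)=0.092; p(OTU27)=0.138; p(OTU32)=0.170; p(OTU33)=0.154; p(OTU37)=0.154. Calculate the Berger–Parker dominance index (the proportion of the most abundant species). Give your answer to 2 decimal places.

0.17

The largest proportion is 0.17, i.e. d = 0.17 to 2 decimal places.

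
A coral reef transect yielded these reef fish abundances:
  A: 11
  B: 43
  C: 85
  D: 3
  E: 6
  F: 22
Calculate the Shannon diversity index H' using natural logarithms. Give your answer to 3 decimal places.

1.325

Total N = 11+43+85+3+6+22 = 170, so the proportions are 0.06471, 0.25294, 0.5, 0.01765, 0.03529, 0.12941 (working shown to 5 dp, full precision carried).
Each pᵢ ln pᵢ term: 0.06471×(-2.73790)=-0.17716, 0.25294×(-1.37460)=-0.34769, 0.5×(-0.69315)=-0.34657, 0.01765×(-4.03719)=-0.07124, 0.03529×(-3.34404)=-0.11802, 0.12941×(-2.04476)=-0.26462.
Sum = -1.32531, so H' = 1.325.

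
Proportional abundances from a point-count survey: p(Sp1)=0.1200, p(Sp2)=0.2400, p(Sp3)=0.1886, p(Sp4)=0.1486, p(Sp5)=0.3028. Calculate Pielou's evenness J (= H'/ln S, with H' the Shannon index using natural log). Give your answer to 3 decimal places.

H' = −Σ pᵢ ln pᵢ = −((-0.25443) + (-0.34251) + (-0.31461) + (-0.28331) + (-0.36175)) = 1.55660 (working shown to 5 dp, full precision carried).
With S = 5 species, ln S = 1.60944, so J = 1.55660/1.60944 = 0.96717, i.e. 0.967 to 3 decimal places.

0.967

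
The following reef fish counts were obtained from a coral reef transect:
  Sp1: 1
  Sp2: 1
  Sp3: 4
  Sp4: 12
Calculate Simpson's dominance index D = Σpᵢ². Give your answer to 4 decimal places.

Total N = 1+1+4+12 = 18, so the proportions are 0.055556, 0.055556, 0.222222, 0.666667 (working shown to 6 dp, full precision carried).
D = 0.055556² + 0.055556² + 0.222222² + 0.666667² = 0.003086 + 0.003086 + 0.049383 + 0.444444 = 0.500000.
To 4 decimal places, D = 0.5000.

0.5000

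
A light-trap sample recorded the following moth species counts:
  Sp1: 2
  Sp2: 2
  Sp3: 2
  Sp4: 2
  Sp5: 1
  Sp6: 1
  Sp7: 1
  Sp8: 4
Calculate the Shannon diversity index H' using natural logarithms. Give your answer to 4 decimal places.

1.9687

Total N = 2+2+2+2+1+1+1+4 = 15, so the proportions are 0.133333, 0.133333, 0.133333, 0.133333, 0.066667, 0.066667, 0.066667, 0.266667 (working shown to 6 dp, full precision carried).
Each pᵢ ln pᵢ term: 0.133333×(-2.014903)=-0.268654, 0.133333×(-2.014903)=-0.268654, 0.133333×(-2.014903)=-0.268654, 0.133333×(-2.014903)=-0.268654, 0.066667×(-2.708050)=-0.180537, 0.066667×(-2.708050)=-0.180537, 0.066667×(-2.708050)=-0.180537, 0.266667×(-1.321756)=-0.352468.
Sum = -1.968693, so H' = 1.9687.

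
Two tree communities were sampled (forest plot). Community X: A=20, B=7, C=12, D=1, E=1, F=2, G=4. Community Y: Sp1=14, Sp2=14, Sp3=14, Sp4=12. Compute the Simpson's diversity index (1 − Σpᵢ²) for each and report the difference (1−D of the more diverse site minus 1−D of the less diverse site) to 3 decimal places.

Community X: N=47, proportions 0.42553, 0.14894, 0.25532, 0.02128, 0.02128, 0.04255, 0.08511, giving 1−D = 0.72159 (working shown to 5 dp, full precision carried).
Community Y: N=54, proportions 0.25926, 0.25926, 0.25926, 0.22222, giving 1−D = 0.74897.
Difference = |0.72159 − 0.74897| = 0.02738, i.e. 0.027 to 3 decimal places.

0.027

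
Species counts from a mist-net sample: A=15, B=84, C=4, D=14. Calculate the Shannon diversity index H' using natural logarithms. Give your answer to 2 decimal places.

0.87

Total N = 15+84+4+14 = 117, so the proportions are 0.1282, 0.7179, 0.0342, 0.1197 (working shown to 4 dp, full precision carried).
Each pᵢ ln pᵢ term: 0.1282×(-2.0541)=-0.2633, 0.7179×(-0.3314)=-0.2379, 0.0342×(-3.3759)=-0.1154, 0.1197×(-2.1231)=-0.2540.
Sum = -0.8707, so H' = 0.87.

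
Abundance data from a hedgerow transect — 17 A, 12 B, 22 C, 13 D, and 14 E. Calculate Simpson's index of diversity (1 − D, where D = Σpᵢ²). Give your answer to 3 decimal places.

0.789

Total N = 17+12+22+13+14 = 78, so the proportions are 0.21795, 0.15385, 0.28205, 0.16667, 0.17949 (working shown to 5 dp, full precision carried).
D = 0.21795² + 0.15385² + 0.28205² + 0.16667² + 0.17949² = 0.04750 + 0.02367 + 0.07955 + 0.02778 + 0.03222 = 0.21072.
So 1 − D = 0.78928, i.e. 0.789 to 3 decimal places.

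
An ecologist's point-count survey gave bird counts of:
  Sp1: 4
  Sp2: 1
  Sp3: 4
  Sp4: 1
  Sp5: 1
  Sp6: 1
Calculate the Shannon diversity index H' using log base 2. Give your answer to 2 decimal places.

2.25

Total N = 4+1+4+1+1+1 = 12, so the proportions are 0.3333, 0.0833, 0.3333, 0.0833, 0.0833, 0.0833 (working shown to 4 dp, full precision carried).
Each pᵢ log₂ pᵢ term: 0.3333×(-1.5850)=-0.5283, 0.0833×(-3.5850)=-0.2987, 0.3333×(-1.5850)=-0.5283, 0.0833×(-3.5850)=-0.2987, 0.0833×(-3.5850)=-0.2987, 0.0833×(-3.5850)=-0.2987.
Sum = -2.2516, so H' = 2.25.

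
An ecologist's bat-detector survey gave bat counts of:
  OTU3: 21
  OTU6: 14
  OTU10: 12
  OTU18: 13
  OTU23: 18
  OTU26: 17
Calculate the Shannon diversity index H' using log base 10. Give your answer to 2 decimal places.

Total N = 21+14+12+13+18+17 = 95, so the proportions are 0.2211, 0.1474, 0.1263, 0.1368, 0.1895, 0.1789 (working shown to 4 dp, full precision carried).
Each pᵢ log₁₀ pᵢ term: 0.2211×(-0.6555)=-0.1449, 0.1474×(-0.8316)=-0.1226, 0.1263×(-0.8985)=-0.1135, 0.1368×(-0.8638)=-0.1182, 0.1895×(-0.7225)=-0.1369, 0.1789×(-0.7473)=-0.1337.
Sum = -0.7698, so H' = 0.77.

0.77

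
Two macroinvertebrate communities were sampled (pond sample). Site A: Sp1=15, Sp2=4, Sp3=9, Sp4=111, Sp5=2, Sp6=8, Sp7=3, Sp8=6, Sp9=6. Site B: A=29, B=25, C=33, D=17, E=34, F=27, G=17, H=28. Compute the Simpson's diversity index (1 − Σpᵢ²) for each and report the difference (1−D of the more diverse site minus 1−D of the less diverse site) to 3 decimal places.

0.344

Site A: N=164, proportions 0.09146, 0.02439, 0.05488, 0.67683, 0.0122, 0.04878, 0.01829, 0.03659, 0.03659, giving 1−D = 0.52439 (working shown to 5 dp, full precision carried).
Site B: N=210, proportions 0.1381, 0.11905, 0.15714, 0.08095, 0.1619, 0.12857, 0.08095, 0.13333, giving 1−D = 0.86844.
Difference = |0.52439 − 0.86844| = 0.34405, i.e. 0.344 to 3 decimal places.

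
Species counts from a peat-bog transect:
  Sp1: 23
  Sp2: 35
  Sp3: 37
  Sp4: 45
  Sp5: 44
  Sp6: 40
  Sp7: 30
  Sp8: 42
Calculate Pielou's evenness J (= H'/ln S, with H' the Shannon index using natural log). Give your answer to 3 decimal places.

Total N = 23+35+37+45+44+40+30+42 = 296, so the proportions are 0.0777, 0.11824, 0.125, 0.15203, 0.14865, 0.13514, 0.10135, 0.14189 (working shown to 5 dp, full precision carried).
H' = −Σ pᵢ ln pᵢ = −((-0.19852) + (-0.25245) + (-0.25993) + (-0.28637) + (-0.28335) + (-0.27047) + (-0.23201) + (-0.27707)) = 2.06017.
With S = 8 species, ln S = 2.07944, so J = 2.06017/2.07944 = 0.99073, i.e. 0.991 to 3 decimal places.

0.991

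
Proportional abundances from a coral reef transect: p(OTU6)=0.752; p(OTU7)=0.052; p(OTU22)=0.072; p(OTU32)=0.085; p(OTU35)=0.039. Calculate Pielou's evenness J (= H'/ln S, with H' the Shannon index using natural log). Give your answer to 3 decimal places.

0.555

H' = −Σ pᵢ ln pᵢ = −((-0.21433) + (-0.15374) + (-0.18944) + (-0.20953) + (-0.12652)) = 0.89357 (working shown to 5 dp, full precision carried).
With S = 5 species, ln S = 1.60944, so J = 0.89357/1.60944 = 0.55521, i.e. 0.555 to 3 decimal places.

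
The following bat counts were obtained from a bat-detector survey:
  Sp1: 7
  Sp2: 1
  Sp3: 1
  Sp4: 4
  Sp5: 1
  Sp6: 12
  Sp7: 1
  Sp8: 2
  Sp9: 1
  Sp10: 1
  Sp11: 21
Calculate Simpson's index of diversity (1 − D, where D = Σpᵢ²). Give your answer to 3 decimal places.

0.756

Total N = 7+1+1+4+1+12+1+2+1+1+21 = 52, so the proportions are 0.13462, 0.01923, 0.01923, 0.07692, 0.01923, 0.23077, 0.01923, 0.03846, 0.01923, 0.01923, 0.40385 (working shown to 5 dp, full precision carried).
D = 0.13462² + 0.01923² + 0.01923² + 0.07692² + 0.01923² + 0.23077² + 0.01923² + 0.03846² + 0.01923² + 0.01923² + 0.40385² = 0.01812 + 0.00037 + 0.00037 + 0.00592 + 0.00037 + 0.05325 + 0.00037 + 0.00148 + 0.00037 + 0.00037 + 0.16309 = 0.24408.
So 1 − D = 0.75592, i.e. 0.756 to 3 decimal places.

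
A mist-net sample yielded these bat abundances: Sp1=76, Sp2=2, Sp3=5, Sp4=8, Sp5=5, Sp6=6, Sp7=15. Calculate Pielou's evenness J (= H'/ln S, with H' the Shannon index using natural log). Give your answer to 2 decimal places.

Total N = 76+2+5+8+5+6+15 = 117, so the proportions are 0.6496, 0.0171, 0.0427, 0.0684, 0.0427, 0.0513, 0.1282 (working shown to 4 dp, full precision carried).
H' = −Σ pᵢ ln pᵢ = −((-0.2803) + (-0.0696) + (-0.1347) + (-0.1834) + (-0.1347) + (-0.1523) + (-0.2633)) = 1.2184.
With S = 7 species, ln S = 1.9459, so J = 1.2184/1.9459 = 0.6261, i.e. 0.63 to 2 decimal places.

0.63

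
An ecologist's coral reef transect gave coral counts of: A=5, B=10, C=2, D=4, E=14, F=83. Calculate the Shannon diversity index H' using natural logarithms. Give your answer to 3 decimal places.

1.027

Total N = 5+10+2+4+14+83 = 118, so the proportions are 0.04237, 0.08475, 0.01695, 0.0339, 0.11864, 0.70339 (working shown to 5 dp, full precision carried).
Each pᵢ ln pᵢ term: 0.04237×(-3.16125)=-0.13395, 0.08475×(-2.46810)=-0.20916, 0.01695×(-4.07754)=-0.06911, 0.0339×(-3.38439)=-0.11473, 0.11864×(-2.13163)=-0.25290, 0.70339×(-0.35184)=-0.24748.
Sum = -1.02734, so H' = 1.027.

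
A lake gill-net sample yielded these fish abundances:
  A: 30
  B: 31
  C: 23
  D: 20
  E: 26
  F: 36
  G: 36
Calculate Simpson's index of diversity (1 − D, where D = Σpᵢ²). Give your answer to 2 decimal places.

0.85

Total N = 30+31+23+20+26+36+36 = 202, so the proportions are 0.1485, 0.1535, 0.1139, 0.099, 0.1287, 0.1782, 0.1782 (working shown to 4 dp, full precision carried).
D = 0.1485² + 0.1535² + 0.1139² + 0.099² + 0.1287² + 0.1782² + 0.1782² = 0.0221 + 0.0236 + 0.0130 + 0.0098 + 0.0166 + 0.0318 + 0.0318 = 0.1485.
So 1 − D = 0.8515, i.e. 0.85 to 2 decimal places.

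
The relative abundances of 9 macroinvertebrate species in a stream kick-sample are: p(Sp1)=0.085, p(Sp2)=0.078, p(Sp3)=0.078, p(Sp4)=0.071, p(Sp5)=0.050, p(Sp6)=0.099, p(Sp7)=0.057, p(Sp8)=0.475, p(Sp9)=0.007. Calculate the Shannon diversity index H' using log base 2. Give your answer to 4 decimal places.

2.4896

Each pᵢ log₂ pᵢ term (working shown to 6 dp, full precision carried): 0.085×(-3.556393)=-0.302293, 0.078×(-3.680382)=-0.287070, 0.078×(-3.680382)=-0.287070, 0.071×(-3.816037)=-0.270939, 0.05×(-4.321928)=-0.216096, 0.099×(-3.336428)=-0.330306, 0.057×(-4.132894)=-0.235575, 0.475×(-1.074001)=-0.510150, 0.007×(-7.158429)=-0.050109.
Sum = -2.489609, so H' = 2.4896.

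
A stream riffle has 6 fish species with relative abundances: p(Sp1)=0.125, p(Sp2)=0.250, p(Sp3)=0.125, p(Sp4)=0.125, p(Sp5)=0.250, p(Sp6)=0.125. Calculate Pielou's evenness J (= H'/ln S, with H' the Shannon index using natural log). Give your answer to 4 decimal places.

H' = −Σ pᵢ ln pᵢ = −((-0.259930) + (-0.346574) + (-0.259930) + (-0.259930) + (-0.346574) + (-0.259930)) = 1.732868 (working shown to 6 dp, full precision carried).
With S = 6 species, ln S = 1.791759, so J = 1.732868/1.791759 = 0.967132, i.e. 0.9671 to 4 decimal places.

0.9671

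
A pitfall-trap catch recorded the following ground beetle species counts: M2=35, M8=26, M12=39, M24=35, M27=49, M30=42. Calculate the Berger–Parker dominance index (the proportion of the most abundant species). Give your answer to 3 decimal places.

0.217

Total N = 35+26+39+35+49+42 = 226, so the proportions are 0.15487, 0.11504, 0.17257, 0.15487, 0.21681, 0.18584 (working shown to 5 dp, full precision carried).
The largest proportion is 0.21681, i.e. d = 0.217 to 3 decimal places.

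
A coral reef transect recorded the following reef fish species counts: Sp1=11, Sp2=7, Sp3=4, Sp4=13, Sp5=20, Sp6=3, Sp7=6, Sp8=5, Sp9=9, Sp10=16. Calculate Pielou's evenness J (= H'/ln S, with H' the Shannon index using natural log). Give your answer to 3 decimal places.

0.933

Total N = 11+7+4+13+20+3+6+5+9+16 = 94, so the proportions are 0.11702, 0.07447, 0.04255, 0.1383, 0.21277, 0.03191, 0.06383, 0.05319, 0.09574, 0.17021 (working shown to 5 dp, full precision carried).
H' = −Σ pᵢ ln pᵢ = −((-0.25106) + (-0.19342) + (-0.13434) + (-0.27360) + (-0.32927) + (-0.10994) + (-0.17563) + (-0.15606) + (-0.22462) + (-0.30140)) = 2.14933.
With S = 10 species, ln S = 2.30259, so J = 2.14933/2.30259 = 0.93344, i.e. 0.933 to 3 decimal places.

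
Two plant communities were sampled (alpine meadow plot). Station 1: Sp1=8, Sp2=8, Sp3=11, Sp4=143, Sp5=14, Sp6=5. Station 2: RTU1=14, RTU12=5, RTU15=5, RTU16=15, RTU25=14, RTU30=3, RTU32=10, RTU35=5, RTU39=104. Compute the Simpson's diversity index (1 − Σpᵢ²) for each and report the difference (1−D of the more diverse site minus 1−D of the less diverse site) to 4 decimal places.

0.2063

Station 1: N=189, proportions 0.042328, 0.042328, 0.058201, 0.756614, 0.074074, 0.026455, giving 1−D = 0.414378 (working shown to 6 dp, full precision carried).
Station 2: N=175, proportions 0.08, 0.028571, 0.028571, 0.085714, 0.08, 0.017143, 0.057143, 0.028571, 0.594286, giving 1−D = 0.620669.
Difference = |0.414378 − 0.620669| = 0.206291, i.e. 0.2063 to 4 decimal places.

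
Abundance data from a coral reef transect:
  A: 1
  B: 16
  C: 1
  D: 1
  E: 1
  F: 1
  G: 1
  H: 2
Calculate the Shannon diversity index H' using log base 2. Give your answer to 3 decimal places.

1.835

Total N = 1+16+1+1+1+1+1+2 = 24, so the proportions are 0.04167, 0.66667, 0.04167, 0.04167, 0.04167, 0.04167, 0.04167, 0.08333 (working shown to 5 dp, full precision carried).
Each pᵢ log₂ pᵢ term: 0.04167×(-4.58496)=-0.19104, 0.66667×(-0.58496)=-0.38998, 0.04167×(-4.58496)=-0.19104, 0.04167×(-4.58496)=-0.19104, 0.04167×(-4.58496)=-0.19104, 0.04167×(-4.58496)=-0.19104, 0.04167×(-4.58496)=-0.19104, 0.08333×(-3.58496)=-0.29875.
Sum = -1.83496, so H' = 1.835.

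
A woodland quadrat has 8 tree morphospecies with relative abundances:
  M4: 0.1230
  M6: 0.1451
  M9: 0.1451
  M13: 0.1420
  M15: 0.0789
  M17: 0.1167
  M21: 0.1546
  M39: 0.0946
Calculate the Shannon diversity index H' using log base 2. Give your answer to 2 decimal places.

2.97

Each pᵢ log₂ pᵢ term (working shown to 4 dp, full precision carried): 0.123×(-3.0233)=-0.3719, 0.1451×(-2.7849)=-0.4041, 0.1451×(-2.7849)=-0.4041, 0.142×(-2.8160)=-0.3999, 0.0789×(-3.6638)=-0.2891, 0.1167×(-3.0991)=-0.3617, 0.1546×(-2.6934)=-0.4164, 0.0946×(-3.4020)=-0.3218.
Sum = -2.9689, so H' = 2.97.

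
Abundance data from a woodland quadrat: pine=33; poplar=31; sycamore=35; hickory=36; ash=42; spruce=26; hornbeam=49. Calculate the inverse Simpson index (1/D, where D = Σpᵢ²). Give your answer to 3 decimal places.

Total N = 33+31+35+36+42+26+49 = 252, so the proportions are 0.1309524, 0.1230159, 0.1388889, 0.1428571, 0.1666667, 0.1031746, 0.1944444 (working shown to 7 dp, full precision carried).
D = 0.1309524² + 0.1230159² + 0.1388889² + 0.1428571² + 0.1666667² + 0.1031746² + 0.1944444² = 0.0171485 + 0.0151329 + 0.0192901 + 0.0204082 + 0.0277778 + 0.0106450 + 0.0378086 = 0.1482111.
So 1/D = 6.74713, i.e. 6.747 to 3 decimal places.

6.747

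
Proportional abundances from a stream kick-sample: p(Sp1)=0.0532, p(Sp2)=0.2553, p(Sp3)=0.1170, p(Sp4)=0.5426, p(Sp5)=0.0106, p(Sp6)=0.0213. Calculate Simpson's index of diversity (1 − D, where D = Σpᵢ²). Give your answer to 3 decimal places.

0.623

D = 0.0532² + 0.2553² + 0.117² + 0.5426² + 0.0106² + 0.0213² = 0.00283 + 0.06518 + 0.01369 + 0.29441 + 0.00011 + 0.00045 = 0.37668 (working shown to 5 dp, full precision carried).
So 1 − D = 0.62332, i.e. 0.623 to 3 decimal places.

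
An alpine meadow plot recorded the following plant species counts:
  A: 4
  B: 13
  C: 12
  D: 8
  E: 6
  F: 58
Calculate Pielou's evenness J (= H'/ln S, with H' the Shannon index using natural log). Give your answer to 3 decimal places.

0.743

Total N = 4+13+12+8+6+58 = 101, so the proportions are 0.0396, 0.12871, 0.11881, 0.07921, 0.05941, 0.57426 (working shown to 5 dp, full precision carried).
H' = −Σ pᵢ ln pᵢ = −((-0.12787) + (-0.26388) + (-0.25309) + (-0.20085) + (-0.16772) + (-0.31853)) = 1.33195.
With S = 6 species, ln S = 1.79176, so J = 1.33195/1.79176 = 0.74338, i.e. 0.743 to 3 decimal places.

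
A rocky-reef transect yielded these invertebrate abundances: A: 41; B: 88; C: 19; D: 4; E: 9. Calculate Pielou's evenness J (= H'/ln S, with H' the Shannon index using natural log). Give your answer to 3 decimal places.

Total N = 41+88+19+4+9 = 161, so the proportions are 0.25466, 0.54658, 0.11801, 0.02484, 0.0559 (working shown to 5 dp, full precision carried).
H' = −Σ pᵢ ln pᵢ = −((-0.34833) + (-0.33017) + (-0.25219) + (-0.09180) + (-0.16123)) = 1.18372.
With S = 5 species, ln S = 1.60944, so J = 1.18372/1.60944 = 0.73549, i.e. 0.735 to 3 decimal places.

0.735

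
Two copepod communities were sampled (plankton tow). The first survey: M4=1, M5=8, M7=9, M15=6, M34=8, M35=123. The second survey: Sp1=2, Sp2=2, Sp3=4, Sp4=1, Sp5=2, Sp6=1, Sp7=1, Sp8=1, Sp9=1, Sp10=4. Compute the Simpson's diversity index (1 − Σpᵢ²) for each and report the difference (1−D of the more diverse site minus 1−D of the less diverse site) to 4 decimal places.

0.5042

The first survey: N=155, proportions 0.006452, 0.051613, 0.058065, 0.03871, 0.051613, 0.793548, giving 1−D = 0.360042 (working shown to 6 dp, full precision carried).
The second survey: N=19, proportions 0.105263, 0.105263, 0.210526, 0.052632, 0.105263, 0.052632, 0.052632, 0.052632, 0.052632, 0.210526, giving 1−D = 0.864266.
Difference = |0.360042 − 0.864266| = 0.504224, i.e. 0.5042 to 4 decimal places.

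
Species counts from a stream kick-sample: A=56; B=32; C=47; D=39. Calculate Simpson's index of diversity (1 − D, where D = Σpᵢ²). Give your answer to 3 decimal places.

Total N = 56+32+47+39 = 174, so the proportions are 0.32184, 0.18391, 0.27011, 0.22414 (working shown to 5 dp, full precision carried).
D = 0.32184² + 0.18391² + 0.27011² + 0.22414² = 0.10358 + 0.03382 + 0.07296 + 0.05024 = 0.26060.
So 1 − D = 0.73940, i.e. 0.739 to 3 decimal places.

0.739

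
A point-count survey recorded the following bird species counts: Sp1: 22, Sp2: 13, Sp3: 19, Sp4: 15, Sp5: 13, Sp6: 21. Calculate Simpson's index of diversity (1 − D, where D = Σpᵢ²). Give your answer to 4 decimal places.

Total N = 22+13+19+15+13+21 = 103, so the proportions are 0.213592, 0.126214, 0.184466, 0.145631, 0.126214, 0.203883 (working shown to 6 dp, full precision carried).
D = 0.213592² + 0.126214² + 0.184466² + 0.145631² + 0.126214² + 0.203883² = 0.045622 + 0.015930 + 0.034028 + 0.021208 + 0.015930 + 0.041568 = 0.174286.
So 1 − D = 0.825714, i.e. 0.8257 to 4 decimal places.

0.8257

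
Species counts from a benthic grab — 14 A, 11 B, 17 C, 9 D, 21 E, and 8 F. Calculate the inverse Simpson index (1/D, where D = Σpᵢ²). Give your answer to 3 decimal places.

5.369

Total N = 14+11+17+9+21+8 = 80, so the proportions are 0.175, 0.1375, 0.2125, 0.1125, 0.2625, 0.1 (working shown to 7 dp, full precision carried).
D = 0.175² + 0.1375² + 0.2125² + 0.1125² + 0.2625² + 0.1² = 0.0306250 + 0.0189063 + 0.0451562 + 0.0126563 + 0.0689063 + 0.0100000 = 0.1862500.
So 1/D = 5.36913, i.e. 5.369 to 3 decimal places.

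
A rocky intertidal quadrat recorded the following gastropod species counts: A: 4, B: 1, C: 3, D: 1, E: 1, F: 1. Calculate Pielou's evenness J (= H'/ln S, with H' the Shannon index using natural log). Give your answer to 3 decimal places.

0.890

Total N = 4+1+3+1+1+1 = 11, so the proportions are 0.36364, 0.09091, 0.27273, 0.09091, 0.09091, 0.09091 (working shown to 5 dp, full precision carried).
H' = −Σ pᵢ ln pᵢ = −((-0.36785) + (-0.21799) + (-0.35435) + (-0.21799) + (-0.21799) + (-0.21799)) = 1.59417.
With S = 6 species, ln S = 1.79176, so J = 1.59417/1.79176 = 0.88972, i.e. 0.890 to 3 decimal places.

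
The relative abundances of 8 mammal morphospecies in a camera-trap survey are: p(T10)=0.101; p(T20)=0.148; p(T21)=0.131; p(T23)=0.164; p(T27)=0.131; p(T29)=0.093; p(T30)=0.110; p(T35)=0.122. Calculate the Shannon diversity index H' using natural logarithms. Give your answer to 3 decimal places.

Each pᵢ ln pᵢ term (working shown to 5 dp, full precision carried): 0.101×(-2.29263)=-0.23156, 0.148×(-1.91054)=-0.28276, 0.131×(-2.03256)=-0.26627, 0.164×(-1.80789)=-0.29649, 0.131×(-2.03256)=-0.26627, 0.093×(-2.37516)=-0.22089, 0.11×(-2.20727)=-0.24280, 0.122×(-2.10373)=-0.25666.
Sum = -2.06369, so H' = 2.064.

2.064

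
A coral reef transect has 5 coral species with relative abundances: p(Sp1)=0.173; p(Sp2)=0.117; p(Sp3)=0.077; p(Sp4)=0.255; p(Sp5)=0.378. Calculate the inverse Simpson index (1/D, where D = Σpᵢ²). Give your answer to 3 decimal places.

3.884

D = 0.173² + 0.117² + 0.077² + 0.255² + 0.378² = 0.0299290 + 0.0136890 + 0.0059290 + 0.0650250 + 0.1428840 = 0.2574560 (working shown to 7 dp, full precision carried).
So 1/D = 3.88416, i.e. 3.884 to 3 decimal places.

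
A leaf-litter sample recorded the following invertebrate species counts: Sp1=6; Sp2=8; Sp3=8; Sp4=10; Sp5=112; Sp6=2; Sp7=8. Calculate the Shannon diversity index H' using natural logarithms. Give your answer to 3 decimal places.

1.053

Total N = 6+8+8+10+112+2+8 = 154, so the proportions are 0.03896, 0.05195, 0.05195, 0.06494, 0.72727, 0.01299, 0.05195 (working shown to 5 dp, full precision carried).
Each pᵢ ln pᵢ term: 0.03896×(-3.24519)=-0.12644, 0.05195×(-2.95751)=-0.15364, 0.05195×(-2.95751)=-0.15364, 0.06494×(-2.73437)=-0.17756, 0.72727×(-0.31845)=-0.23160, 0.01299×(-4.34381)=-0.05641, 0.05195×(-2.95751)=-0.15364.
Sum = -1.05292, so H' = 1.053.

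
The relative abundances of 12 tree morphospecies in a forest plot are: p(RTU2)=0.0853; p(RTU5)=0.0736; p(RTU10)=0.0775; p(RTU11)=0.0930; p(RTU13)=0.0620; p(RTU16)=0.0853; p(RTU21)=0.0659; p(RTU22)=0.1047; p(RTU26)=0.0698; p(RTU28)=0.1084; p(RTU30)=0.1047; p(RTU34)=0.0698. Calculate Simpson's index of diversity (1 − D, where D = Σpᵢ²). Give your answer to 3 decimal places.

0.914

D = 0.0853² + 0.0736² + 0.0775² + 0.093² + 0.062² + 0.0853² + 0.0659² + 0.1047² + 0.0698² + 0.1084² + 0.1047² + 0.0698² = 0.00728 + 0.00542 + 0.00601 + 0.00865 + 0.00384 + 0.00728 + 0.00434 + 0.01096 + 0.00487 + 0.01175 + 0.01096 + 0.00487 = 0.08623 (working shown to 5 dp, full precision carried).
So 1 − D = 0.91377, i.e. 0.914 to 3 decimal places.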